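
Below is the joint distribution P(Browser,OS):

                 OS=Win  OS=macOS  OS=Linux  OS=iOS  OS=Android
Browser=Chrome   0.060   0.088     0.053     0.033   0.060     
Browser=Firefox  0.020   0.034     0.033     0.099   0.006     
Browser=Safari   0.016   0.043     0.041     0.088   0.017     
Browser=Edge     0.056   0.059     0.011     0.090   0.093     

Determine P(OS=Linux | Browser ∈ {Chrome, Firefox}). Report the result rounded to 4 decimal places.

P(Browser=Chrome) = 0.060 + 0.088 + 0.053 + 0.033 + 0.060 = 0.294.
P(Browser=Firefox) = 0.020 + 0.034 + 0.033 + 0.099 + 0.006 = 0.192.
P(Browser ∈ {Chrome, Firefox}) = 0.294 + 0.192 = 0.486; P(OS=Linux, Browser ∈ {Chrome, Firefox}) = 0.053 + 0.033 = 0.086.
P(OS=Linux | Browser ∈ {Chrome, Firefox}) = 0.086/0.486 = 0.1770.

0.1770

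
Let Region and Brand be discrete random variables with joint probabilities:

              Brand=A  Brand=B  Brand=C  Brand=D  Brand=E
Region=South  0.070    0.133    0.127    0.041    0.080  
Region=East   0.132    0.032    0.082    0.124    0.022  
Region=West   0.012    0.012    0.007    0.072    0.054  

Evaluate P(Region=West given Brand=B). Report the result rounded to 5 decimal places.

0.06780

P(Brand=B) = 0.133 + 0.032 + 0.012 = 0.177.
P(Region=West | Brand=B) = 0.012/0.177 = 0.06780.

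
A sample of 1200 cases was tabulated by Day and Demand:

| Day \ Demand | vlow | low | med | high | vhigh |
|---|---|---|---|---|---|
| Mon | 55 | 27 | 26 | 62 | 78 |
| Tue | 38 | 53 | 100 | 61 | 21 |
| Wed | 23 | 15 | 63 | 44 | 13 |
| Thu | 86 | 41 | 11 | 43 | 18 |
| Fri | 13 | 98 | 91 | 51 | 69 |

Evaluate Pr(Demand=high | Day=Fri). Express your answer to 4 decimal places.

Total with Day=Fri: 13 + 98 + 91 + 51 + 69 = 322.
P(Demand=high | Day=Fri) = 51/322 = 0.1584.

0.1584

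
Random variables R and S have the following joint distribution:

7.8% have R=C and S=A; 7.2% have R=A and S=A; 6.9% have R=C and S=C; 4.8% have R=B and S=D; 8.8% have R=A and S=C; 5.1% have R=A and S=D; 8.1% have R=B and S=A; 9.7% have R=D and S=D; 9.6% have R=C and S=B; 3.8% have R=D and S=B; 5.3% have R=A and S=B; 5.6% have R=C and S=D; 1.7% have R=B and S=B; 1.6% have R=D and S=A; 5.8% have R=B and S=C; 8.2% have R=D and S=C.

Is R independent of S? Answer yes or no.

no

P(R=D) = 0.233 and P(S=A) = 0.247, so their product is 0.05755, but P(R=D, S=A) = 0.016. Since these differ, R and S are not independent.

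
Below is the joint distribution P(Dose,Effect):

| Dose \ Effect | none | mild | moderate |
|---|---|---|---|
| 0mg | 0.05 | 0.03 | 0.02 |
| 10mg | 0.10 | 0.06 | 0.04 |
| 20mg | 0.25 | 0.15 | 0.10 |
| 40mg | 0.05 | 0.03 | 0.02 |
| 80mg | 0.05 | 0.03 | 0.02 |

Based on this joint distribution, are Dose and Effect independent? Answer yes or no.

Every cell satisfies P(Dose,Effect) = P(Dose)·P(Effect). For instance P(Dose=0mg) = 0.10, P(Effect=none) = 0.50, and 0.10×0.50 = 0.05 matches the joint entry. So Dose and Effect are independent.

yes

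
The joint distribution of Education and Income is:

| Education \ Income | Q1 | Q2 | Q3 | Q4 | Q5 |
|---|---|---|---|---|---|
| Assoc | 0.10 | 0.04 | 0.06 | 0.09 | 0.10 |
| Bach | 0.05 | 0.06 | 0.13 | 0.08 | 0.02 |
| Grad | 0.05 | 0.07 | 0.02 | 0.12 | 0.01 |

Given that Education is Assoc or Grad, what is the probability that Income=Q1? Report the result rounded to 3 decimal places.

P(Education=Assoc) = 0.10 + 0.04 + 0.06 + 0.09 + 0.10 = 0.39.
P(Education=Grad) = 0.05 + 0.07 + 0.02 + 0.12 + 0.01 = 0.27.
P(Education ∈ {Assoc, Grad}) = 0.39 + 0.27 = 0.66; P(Income=Q1, Education ∈ {Assoc, Grad}) = 0.10 + 0.05 = 0.15.
P(Income=Q1 | Education ∈ {Assoc, Grad}) = 0.15/0.66 = 0.227.

0.227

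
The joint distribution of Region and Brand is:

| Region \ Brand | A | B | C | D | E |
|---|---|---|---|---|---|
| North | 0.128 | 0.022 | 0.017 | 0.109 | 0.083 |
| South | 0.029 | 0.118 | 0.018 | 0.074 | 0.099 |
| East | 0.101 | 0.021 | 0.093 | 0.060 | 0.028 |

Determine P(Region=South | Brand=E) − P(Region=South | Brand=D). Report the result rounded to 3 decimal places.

0.167

P(Brand=E) = 0.083 + 0.099 + 0.028 = 0.210; P(Region=South | Brand=E) = 0.099/0.210 = 0.4714.
P(Brand=D) = 0.109 + 0.074 + 0.060 = 0.243; P(Region=South | Brand=D) = 0.074/0.243 = 0.3045.
Difference = 0.167.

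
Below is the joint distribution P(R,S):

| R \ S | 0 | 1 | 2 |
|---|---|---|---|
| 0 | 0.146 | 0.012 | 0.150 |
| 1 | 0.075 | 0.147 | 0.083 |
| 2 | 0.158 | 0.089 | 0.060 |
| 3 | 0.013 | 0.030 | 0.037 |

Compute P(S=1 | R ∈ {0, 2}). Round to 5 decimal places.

P(R=0) = 0.146 + 0.012 + 0.150 = 0.308.
P(R=2) = 0.158 + 0.089 + 0.060 = 0.307.
P(R ∈ {0, 2}) = 0.308 + 0.307 = 0.615; P(S=1, R ∈ {0, 2}) = 0.012 + 0.089 = 0.101.
P(S=1 | R ∈ {0, 2}) = 0.101/0.615 = 0.16423.

0.16423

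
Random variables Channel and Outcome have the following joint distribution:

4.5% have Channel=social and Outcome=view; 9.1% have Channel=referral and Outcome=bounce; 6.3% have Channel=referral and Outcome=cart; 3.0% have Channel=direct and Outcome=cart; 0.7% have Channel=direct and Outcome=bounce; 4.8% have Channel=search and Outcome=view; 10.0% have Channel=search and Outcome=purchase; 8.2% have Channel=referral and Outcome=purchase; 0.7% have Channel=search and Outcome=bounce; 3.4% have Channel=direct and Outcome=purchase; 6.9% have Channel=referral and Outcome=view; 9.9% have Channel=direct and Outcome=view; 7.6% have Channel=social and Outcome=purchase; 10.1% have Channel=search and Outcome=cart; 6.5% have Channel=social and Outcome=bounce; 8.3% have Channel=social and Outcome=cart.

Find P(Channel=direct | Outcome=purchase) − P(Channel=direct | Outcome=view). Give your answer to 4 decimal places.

P(Outcome=purchase) = 0.100 + 0.076 + 0.034 + 0.082 = 0.292; P(Channel=direct | Outcome=purchase) = 0.034/0.292 = 0.11644.
P(Outcome=view) = 0.048 + 0.045 + 0.099 + 0.069 = 0.261; P(Channel=direct | Outcome=view) = 0.099/0.261 = 0.37931.
Difference = -0.2629.

-0.2629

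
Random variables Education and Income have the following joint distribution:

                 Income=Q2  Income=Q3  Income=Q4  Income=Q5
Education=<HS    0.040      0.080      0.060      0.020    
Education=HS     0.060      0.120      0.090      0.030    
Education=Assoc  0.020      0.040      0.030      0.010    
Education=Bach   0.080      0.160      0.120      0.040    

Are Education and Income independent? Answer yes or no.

yes

Every cell satisfies P(Education,Income) = P(Education)·P(Income). For instance P(Education=Bach) = 0.400, P(Income=Q5) = 0.100, and 0.400×0.100 = 0.040 matches the joint entry. So Education and Income are independent.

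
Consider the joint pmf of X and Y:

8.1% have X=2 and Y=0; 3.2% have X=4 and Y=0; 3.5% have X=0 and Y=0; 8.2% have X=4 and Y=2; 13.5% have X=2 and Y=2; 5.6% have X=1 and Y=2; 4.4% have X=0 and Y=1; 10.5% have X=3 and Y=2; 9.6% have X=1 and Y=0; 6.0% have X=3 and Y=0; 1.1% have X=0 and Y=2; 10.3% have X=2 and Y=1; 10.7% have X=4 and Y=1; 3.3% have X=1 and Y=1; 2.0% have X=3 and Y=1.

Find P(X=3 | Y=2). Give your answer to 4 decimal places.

0.2699

P(Y=2) = 0.011 + 0.056 + 0.135 + 0.105 + 0.082 = 0.389.
P(X=3 | Y=2) = 0.105/0.389 = 0.2699.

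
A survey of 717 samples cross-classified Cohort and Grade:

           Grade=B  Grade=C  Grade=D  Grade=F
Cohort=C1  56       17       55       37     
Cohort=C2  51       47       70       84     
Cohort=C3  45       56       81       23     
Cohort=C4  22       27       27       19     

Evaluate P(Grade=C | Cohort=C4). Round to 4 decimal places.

Total with Cohort=C4: 22 + 27 + 27 + 19 = 95.
P(Grade=C | Cohort=C4) = 27/95 = 0.2842.

0.2842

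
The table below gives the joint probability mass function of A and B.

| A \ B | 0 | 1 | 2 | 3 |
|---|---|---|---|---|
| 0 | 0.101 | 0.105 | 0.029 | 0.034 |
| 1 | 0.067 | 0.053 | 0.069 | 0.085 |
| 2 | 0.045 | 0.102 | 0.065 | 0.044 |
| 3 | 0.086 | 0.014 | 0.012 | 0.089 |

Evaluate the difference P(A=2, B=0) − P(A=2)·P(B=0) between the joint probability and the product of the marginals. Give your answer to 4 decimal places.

-0.0315

P(A=2) = 0.045 + 0.102 + 0.065 + 0.044 = 0.256.
P(B=0) = 0.101 + 0.067 + 0.045 + 0.086 = 0.299.
P(A=2, B=0) − P(A=2)P(B=0) = 0.045 − 0.256×0.299 = -0.0315.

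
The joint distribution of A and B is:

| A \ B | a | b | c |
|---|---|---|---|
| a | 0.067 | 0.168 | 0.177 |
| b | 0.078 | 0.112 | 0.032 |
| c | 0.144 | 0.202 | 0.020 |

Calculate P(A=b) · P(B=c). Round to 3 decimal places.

0.051

P(A=b) = 0.078 + 0.112 + 0.032 = 0.222.
P(B=c) = 0.177 + 0.032 + 0.020 = 0.229.
Product: 0.222 × 0.229 = 0.051.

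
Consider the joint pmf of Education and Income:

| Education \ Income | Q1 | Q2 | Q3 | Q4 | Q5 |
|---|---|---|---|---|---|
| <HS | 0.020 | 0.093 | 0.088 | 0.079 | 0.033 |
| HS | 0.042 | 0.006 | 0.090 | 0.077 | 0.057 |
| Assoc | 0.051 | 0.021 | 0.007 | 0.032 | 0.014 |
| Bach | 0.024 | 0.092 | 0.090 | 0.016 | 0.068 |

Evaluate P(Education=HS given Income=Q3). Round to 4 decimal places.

P(Income=Q3) = 0.088 + 0.090 + 0.007 + 0.090 = 0.275.
P(Education=HS | Income=Q3) = 0.090/0.275 = 0.3273.

0.3273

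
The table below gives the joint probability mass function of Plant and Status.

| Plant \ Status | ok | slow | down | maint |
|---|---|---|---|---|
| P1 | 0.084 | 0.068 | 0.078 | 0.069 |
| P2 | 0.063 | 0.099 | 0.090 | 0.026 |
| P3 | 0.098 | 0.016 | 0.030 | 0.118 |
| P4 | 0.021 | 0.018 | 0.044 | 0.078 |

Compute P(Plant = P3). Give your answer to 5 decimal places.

0.26200

P(Plant=P3) = 0.098 + 0.016 + 0.030 + 0.118 = 0.262.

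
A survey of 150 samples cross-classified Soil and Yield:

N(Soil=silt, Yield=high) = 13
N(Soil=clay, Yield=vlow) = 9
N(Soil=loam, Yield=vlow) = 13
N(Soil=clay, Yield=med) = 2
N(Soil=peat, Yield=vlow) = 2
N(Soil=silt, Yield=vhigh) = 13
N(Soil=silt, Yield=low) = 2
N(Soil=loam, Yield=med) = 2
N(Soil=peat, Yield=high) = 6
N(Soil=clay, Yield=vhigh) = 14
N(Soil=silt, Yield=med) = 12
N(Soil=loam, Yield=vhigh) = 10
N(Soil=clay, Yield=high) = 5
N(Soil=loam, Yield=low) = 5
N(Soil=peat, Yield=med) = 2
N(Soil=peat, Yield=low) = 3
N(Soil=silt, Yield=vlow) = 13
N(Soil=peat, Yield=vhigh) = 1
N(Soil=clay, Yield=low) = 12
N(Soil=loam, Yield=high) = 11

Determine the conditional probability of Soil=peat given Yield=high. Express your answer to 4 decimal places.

Total with Yield=high: 11 + 5 + 13 + 6 = 35.
P(Soil=peat | Yield=high) = 6/35 = 0.1714.

0.1714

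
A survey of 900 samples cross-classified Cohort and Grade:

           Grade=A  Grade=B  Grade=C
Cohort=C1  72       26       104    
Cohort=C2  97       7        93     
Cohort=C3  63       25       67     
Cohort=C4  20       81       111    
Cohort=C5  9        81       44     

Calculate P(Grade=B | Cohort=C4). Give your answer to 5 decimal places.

0.38208

Total with Cohort=C4: 20 + 81 + 111 = 212.
P(Grade=B | Cohort=C4) = 81/212 = 0.38208.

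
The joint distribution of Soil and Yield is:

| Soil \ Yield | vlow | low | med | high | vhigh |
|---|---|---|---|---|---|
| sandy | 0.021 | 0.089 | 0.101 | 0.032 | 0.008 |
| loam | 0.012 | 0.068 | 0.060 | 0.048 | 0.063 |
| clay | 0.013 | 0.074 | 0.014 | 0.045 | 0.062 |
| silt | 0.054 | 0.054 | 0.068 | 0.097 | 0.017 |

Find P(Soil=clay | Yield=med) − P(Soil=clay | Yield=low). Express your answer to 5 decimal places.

P(Yield=med) = 0.101 + 0.060 + 0.014 + 0.068 = 0.243; P(Soil=clay | Yield=med) = 0.014/0.243 = 0.057613.
P(Yield=low) = 0.089 + 0.068 + 0.074 + 0.054 = 0.285; P(Soil=clay | Yield=low) = 0.074/0.285 = 0.259649.
Difference = -0.20204.

-0.20204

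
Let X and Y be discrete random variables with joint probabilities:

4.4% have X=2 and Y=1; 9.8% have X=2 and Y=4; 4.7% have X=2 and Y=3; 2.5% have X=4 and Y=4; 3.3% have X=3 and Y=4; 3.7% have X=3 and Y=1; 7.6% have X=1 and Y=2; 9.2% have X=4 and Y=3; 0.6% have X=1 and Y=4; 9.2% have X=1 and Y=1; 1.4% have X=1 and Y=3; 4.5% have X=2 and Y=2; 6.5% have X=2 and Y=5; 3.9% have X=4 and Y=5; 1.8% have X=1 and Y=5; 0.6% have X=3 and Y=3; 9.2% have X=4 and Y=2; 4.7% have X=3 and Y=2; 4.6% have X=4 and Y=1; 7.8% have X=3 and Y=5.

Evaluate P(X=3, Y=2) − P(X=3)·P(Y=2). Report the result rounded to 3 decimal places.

-0.005

P(X=3) = 0.037 + 0.047 + 0.006 + 0.033 + 0.078 = 0.201.
P(Y=2) = 0.076 + 0.045 + 0.047 + 0.092 = 0.260.
P(X=3, Y=2) − P(X=3)P(Y=2) = 0.047 − 0.201×0.260 = -0.005.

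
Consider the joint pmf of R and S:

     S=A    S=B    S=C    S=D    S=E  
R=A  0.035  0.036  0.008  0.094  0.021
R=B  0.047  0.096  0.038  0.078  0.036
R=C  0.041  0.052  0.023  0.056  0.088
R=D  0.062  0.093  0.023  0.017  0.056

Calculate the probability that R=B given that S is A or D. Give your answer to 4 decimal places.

0.2907

P(S=A) = 0.035 + 0.047 + 0.041 + 0.062 = 0.185.
P(S=D) = 0.094 + 0.078 + 0.056 + 0.017 = 0.245.
P(S ∈ {A, D}) = 0.185 + 0.245 = 0.430; P(R=B, S ∈ {A, D}) = 0.047 + 0.078 = 0.125.
P(R=B | S ∈ {A, D}) = 0.125/0.430 = 0.2907.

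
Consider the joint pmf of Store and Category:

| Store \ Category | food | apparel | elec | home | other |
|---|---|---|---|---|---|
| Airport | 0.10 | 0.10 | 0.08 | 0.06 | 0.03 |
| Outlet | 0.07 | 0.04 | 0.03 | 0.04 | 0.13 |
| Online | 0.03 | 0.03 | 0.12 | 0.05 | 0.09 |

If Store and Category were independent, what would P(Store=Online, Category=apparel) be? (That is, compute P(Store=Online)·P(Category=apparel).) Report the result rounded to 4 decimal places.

0.0544

P(Store=Online) = 0.03 + 0.03 + 0.12 + 0.05 + 0.09 = 0.32.
P(Category=apparel) = 0.10 + 0.04 + 0.03 = 0.17.
Product: 0.32 × 0.17 = 0.0544.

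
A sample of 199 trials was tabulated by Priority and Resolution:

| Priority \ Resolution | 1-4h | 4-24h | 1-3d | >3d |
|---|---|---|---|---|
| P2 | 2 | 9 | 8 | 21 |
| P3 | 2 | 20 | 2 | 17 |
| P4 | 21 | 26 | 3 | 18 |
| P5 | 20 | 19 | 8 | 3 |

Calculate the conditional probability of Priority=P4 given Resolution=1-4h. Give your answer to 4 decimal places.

0.4667

Total with Resolution=1-4h: 2 + 2 + 21 + 20 = 45.
P(Priority=P4 | Resolution=1-4h) = 21/45 = 0.4667.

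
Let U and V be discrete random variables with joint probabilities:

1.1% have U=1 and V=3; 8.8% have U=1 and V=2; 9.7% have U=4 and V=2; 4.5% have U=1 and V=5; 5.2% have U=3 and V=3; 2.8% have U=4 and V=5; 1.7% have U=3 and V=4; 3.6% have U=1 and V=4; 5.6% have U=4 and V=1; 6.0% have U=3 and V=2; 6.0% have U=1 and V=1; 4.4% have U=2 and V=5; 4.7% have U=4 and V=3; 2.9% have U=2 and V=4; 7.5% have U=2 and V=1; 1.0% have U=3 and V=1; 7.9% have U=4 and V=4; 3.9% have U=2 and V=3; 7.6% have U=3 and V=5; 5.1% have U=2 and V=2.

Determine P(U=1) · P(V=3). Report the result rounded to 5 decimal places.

P(U=1) = 0.060 + 0.088 + 0.011 + 0.036 + 0.045 = 0.240.
P(V=3) = 0.011 + 0.039 + 0.052 + 0.047 = 0.149.
Product: 0.240 × 0.149 = 0.03576.

0.03576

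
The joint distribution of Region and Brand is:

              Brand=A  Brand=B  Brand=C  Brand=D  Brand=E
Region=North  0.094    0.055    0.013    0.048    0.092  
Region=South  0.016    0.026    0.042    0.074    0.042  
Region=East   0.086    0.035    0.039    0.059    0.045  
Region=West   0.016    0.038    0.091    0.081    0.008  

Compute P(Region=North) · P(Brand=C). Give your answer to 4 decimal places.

P(Region=North) = 0.094 + 0.055 + 0.013 + 0.048 + 0.092 = 0.302.
P(Brand=C) = 0.013 + 0.042 + 0.039 + 0.091 = 0.185.
Product: 0.302 × 0.185 = 0.0559.

0.0559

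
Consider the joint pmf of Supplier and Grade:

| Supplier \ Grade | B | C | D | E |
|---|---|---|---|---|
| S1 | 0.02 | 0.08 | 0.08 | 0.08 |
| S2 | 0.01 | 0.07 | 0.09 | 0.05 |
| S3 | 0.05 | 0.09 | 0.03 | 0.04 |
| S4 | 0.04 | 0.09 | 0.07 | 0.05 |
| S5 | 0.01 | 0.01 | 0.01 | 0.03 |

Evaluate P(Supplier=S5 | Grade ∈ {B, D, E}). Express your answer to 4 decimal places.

0.0758

P(Grade=B) = 0.02 + 0.01 + 0.05 + 0.04 + 0.01 = 0.13.
P(Grade=D) = 0.08 + 0.09 + 0.03 + 0.07 + 0.01 = 0.28.
P(Grade=E) = 0.08 + 0.05 + 0.04 + 0.05 + 0.03 = 0.25.
P(Grade ∈ {B, D, E}) = 0.13 + 0.28 + 0.25 = 0.66; P(Supplier=S5, Grade ∈ {B, D, E}) = 0.01 + 0.01 + 0.03 = 0.05.
P(Supplier=S5 | Grade ∈ {B, D, E}) = 0.05/0.66 = 0.0758.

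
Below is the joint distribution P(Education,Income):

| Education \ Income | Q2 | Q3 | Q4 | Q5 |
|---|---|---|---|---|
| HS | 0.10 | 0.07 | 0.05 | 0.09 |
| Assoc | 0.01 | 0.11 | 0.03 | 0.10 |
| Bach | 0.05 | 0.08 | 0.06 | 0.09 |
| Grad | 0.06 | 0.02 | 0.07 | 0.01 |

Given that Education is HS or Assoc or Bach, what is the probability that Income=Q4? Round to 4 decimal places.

0.1667

P(Education=HS) = 0.10 + 0.07 + 0.05 + 0.09 = 0.31.
P(Education=Assoc) = 0.01 + 0.11 + 0.03 + 0.10 = 0.25.
P(Education=Bach) = 0.05 + 0.08 + 0.06 + 0.09 = 0.28.
P(Education ∈ {HS, Assoc, Bach}) = 0.31 + 0.25 + 0.28 = 0.84; P(Income=Q4, Education ∈ {HS, Assoc, Bach}) = 0.05 + 0.03 + 0.06 = 0.14.
P(Income=Q4 | Education ∈ {HS, Assoc, Bach}) = 0.14/0.84 = 0.1667.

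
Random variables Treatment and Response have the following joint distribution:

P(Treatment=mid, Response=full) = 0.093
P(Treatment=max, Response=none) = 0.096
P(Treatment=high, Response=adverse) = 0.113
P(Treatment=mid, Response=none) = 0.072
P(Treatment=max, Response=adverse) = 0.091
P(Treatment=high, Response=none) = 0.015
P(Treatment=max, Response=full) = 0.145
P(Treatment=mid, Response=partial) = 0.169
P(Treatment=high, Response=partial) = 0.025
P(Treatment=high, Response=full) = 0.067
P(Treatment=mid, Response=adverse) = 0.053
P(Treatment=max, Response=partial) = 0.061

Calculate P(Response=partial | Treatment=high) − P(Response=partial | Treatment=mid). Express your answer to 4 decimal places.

P(Treatment=high) = 0.015 + 0.025 + 0.067 + 0.113 = 0.220; P(Response=partial | Treatment=high) = 0.025/0.220 = 0.11364.
P(Treatment=mid) = 0.072 + 0.169 + 0.093 + 0.053 = 0.387; P(Response=partial | Treatment=mid) = 0.169/0.387 = 0.43669.
Difference = -0.3231.

-0.3231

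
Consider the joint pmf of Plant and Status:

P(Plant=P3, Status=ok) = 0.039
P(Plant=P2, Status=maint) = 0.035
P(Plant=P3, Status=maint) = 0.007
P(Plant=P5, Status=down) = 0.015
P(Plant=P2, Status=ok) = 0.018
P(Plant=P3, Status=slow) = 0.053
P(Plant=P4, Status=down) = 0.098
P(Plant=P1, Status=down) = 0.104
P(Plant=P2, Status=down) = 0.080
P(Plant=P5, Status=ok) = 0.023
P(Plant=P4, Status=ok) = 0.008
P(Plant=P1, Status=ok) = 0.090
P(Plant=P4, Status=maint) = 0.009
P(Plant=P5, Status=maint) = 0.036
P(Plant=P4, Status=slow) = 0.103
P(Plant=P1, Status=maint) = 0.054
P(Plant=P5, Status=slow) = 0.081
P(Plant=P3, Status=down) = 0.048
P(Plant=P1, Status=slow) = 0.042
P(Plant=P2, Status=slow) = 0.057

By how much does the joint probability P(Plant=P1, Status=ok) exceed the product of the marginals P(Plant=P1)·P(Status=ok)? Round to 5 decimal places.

0.03838

P(Plant=P1) = 0.090 + 0.042 + 0.104 + 0.054 = 0.290.
P(Status=ok) = 0.090 + 0.018 + 0.039 + 0.008 + 0.023 = 0.178.
P(Plant=P1, Status=ok) − P(Plant=P1)P(Status=ok) = 0.090 − 0.290×0.178 = 0.03838.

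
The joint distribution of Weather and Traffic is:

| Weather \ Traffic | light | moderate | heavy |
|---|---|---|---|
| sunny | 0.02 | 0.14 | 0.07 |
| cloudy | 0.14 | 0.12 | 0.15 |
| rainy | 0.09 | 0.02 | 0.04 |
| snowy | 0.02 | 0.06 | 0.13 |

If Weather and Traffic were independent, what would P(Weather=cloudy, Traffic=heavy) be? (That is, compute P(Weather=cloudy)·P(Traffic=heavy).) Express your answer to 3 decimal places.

P(Weather=cloudy) = 0.14 + 0.12 + 0.15 = 0.41.
P(Traffic=heavy) = 0.07 + 0.15 + 0.04 + 0.13 = 0.39.
Product: 0.41 × 0.39 = 0.160.

0.160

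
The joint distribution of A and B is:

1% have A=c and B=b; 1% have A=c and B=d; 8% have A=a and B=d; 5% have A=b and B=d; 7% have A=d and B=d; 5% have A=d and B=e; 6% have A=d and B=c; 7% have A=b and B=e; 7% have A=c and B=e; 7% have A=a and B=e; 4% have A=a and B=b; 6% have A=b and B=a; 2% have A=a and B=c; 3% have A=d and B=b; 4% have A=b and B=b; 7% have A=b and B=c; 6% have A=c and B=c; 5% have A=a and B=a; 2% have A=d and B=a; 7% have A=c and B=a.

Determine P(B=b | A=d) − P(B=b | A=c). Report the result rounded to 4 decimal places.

P(A=d) = 0.02 + 0.03 + 0.06 + 0.07 + 0.05 = 0.23; P(B=b | A=d) = 0.03/0.23 = 0.13043.
P(A=c) = 0.07 + 0.01 + 0.06 + 0.01 + 0.07 = 0.22; P(B=b | A=c) = 0.01/0.22 = 0.04545.
Difference = 0.0850.

0.0850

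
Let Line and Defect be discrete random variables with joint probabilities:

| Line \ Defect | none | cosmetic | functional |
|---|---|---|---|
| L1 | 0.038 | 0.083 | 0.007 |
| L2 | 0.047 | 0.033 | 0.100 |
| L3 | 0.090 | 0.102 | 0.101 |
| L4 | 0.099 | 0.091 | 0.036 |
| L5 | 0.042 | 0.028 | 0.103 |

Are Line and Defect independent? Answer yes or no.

no

P(Line=L5) = 0.173 and P(Defect=functional) = 0.347, so their product is 0.06003, but P(Line=L5, Defect=functional) = 0.103. Since these differ, Line and Defect are not independent.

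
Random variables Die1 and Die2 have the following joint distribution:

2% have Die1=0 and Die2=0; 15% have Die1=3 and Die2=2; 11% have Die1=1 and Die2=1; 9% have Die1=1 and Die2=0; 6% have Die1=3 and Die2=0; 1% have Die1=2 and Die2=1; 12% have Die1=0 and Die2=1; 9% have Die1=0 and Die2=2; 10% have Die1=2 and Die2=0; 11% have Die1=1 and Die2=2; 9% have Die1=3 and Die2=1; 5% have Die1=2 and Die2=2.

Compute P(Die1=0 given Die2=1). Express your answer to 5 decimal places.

P(Die2=1) = 0.12 + 0.11 + 0.01 + 0.09 = 0.33.
P(Die1=0 | Die2=1) = 0.12/0.33 = 0.36364.

0.36364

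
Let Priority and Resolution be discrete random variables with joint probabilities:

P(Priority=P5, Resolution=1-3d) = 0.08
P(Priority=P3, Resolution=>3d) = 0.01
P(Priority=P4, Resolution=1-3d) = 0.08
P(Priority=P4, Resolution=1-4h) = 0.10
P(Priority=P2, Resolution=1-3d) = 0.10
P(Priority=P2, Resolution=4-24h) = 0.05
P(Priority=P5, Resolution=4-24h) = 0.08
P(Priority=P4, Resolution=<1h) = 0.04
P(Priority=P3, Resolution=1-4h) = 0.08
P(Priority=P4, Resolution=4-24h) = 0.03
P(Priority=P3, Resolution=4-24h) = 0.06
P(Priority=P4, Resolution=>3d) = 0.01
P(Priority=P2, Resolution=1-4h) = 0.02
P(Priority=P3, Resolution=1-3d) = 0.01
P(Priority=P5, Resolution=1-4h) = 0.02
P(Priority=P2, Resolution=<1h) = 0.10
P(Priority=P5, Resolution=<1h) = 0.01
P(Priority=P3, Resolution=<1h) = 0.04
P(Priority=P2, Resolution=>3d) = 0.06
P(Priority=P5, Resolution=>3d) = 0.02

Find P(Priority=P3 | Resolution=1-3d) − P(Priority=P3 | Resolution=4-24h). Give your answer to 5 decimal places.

-0.23569

P(Resolution=1-3d) = 0.10 + 0.01 + 0.08 + 0.08 = 0.27; P(Priority=P3 | Resolution=1-3d) = 0.01/0.27 = 0.037037.
P(Resolution=4-24h) = 0.05 + 0.06 + 0.03 + 0.08 = 0.22; P(Priority=P3 | Resolution=4-24h) = 0.06/0.22 = 0.272727.
Difference = -0.23569.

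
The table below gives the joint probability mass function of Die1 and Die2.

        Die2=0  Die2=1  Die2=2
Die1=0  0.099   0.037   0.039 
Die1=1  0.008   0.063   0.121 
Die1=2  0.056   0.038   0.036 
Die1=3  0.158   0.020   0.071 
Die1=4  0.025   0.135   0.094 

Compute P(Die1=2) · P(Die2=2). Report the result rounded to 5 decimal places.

P(Die1=2) = 0.056 + 0.038 + 0.036 = 0.130.
P(Die2=2) = 0.039 + 0.121 + 0.036 + 0.071 + 0.094 = 0.361.
Product: 0.130 × 0.361 = 0.04693.

0.04693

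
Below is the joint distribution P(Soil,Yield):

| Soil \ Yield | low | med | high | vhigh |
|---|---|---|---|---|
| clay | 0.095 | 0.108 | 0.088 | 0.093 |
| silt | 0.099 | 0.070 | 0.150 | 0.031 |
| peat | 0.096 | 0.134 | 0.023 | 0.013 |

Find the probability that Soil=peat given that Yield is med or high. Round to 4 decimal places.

0.2740

P(Yield=med) = 0.108 + 0.070 + 0.134 = 0.312.
P(Yield=high) = 0.088 + 0.150 + 0.023 = 0.261.
P(Yield ∈ {med, high}) = 0.312 + 0.261 = 0.573; P(Soil=peat, Yield ∈ {med, high}) = 0.134 + 0.023 = 0.157.
P(Soil=peat | Yield ∈ {med, high}) = 0.157/0.573 = 0.2740.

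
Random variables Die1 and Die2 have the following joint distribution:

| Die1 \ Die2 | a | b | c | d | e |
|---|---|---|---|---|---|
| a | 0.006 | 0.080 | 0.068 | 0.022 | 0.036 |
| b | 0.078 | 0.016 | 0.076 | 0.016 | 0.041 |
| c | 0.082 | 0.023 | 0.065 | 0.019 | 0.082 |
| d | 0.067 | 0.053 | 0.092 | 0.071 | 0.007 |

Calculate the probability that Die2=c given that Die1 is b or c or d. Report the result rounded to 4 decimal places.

0.2957

P(Die1=b) = 0.078 + 0.016 + 0.076 + 0.016 + 0.041 = 0.227.
P(Die1=c) = 0.082 + 0.023 + 0.065 + 0.019 + 0.082 = 0.271.
P(Die1=d) = 0.067 + 0.053 + 0.092 + 0.071 + 0.007 = 0.290.
P(Die1 ∈ {b, c, d}) = 0.227 + 0.271 + 0.290 = 0.788; P(Die2=c, Die1 ∈ {b, c, d}) = 0.076 + 0.065 + 0.092 = 0.233.
P(Die2=c | Die1 ∈ {b, c, d}) = 0.233/0.788 = 0.2957.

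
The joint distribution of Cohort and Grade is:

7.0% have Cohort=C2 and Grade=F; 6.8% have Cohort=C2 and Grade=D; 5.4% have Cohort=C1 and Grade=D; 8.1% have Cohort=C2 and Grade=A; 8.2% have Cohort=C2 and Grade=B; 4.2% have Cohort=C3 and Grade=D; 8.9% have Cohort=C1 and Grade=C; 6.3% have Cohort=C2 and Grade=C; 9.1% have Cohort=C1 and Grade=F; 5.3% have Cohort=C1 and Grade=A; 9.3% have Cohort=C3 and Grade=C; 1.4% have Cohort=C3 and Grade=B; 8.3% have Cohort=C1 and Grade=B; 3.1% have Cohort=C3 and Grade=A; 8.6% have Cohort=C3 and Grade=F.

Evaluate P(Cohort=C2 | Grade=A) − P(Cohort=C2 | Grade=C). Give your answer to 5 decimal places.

0.23377

P(Grade=A) = 0.053 + 0.081 + 0.031 = 0.165; P(Cohort=C2 | Grade=A) = 0.081/0.165 = 0.490909.
P(Grade=C) = 0.089 + 0.063 + 0.093 = 0.245; P(Cohort=C2 | Grade=C) = 0.063/0.245 = 0.257143.
Difference = 0.23377.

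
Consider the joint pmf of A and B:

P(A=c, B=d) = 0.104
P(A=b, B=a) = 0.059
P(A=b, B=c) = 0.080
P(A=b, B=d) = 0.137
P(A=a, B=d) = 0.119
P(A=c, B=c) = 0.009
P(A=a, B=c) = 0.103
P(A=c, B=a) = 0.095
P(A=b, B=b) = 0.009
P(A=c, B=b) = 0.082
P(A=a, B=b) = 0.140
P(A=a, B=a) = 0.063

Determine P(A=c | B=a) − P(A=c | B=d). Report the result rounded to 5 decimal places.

P(B=a) = 0.063 + 0.059 + 0.095 = 0.217; P(A=c | B=a) = 0.095/0.217 = 0.437788.
P(B=d) = 0.119 + 0.137 + 0.104 = 0.360; P(A=c | B=d) = 0.104/0.360 = 0.288889.
Difference = 0.14890.

0.14890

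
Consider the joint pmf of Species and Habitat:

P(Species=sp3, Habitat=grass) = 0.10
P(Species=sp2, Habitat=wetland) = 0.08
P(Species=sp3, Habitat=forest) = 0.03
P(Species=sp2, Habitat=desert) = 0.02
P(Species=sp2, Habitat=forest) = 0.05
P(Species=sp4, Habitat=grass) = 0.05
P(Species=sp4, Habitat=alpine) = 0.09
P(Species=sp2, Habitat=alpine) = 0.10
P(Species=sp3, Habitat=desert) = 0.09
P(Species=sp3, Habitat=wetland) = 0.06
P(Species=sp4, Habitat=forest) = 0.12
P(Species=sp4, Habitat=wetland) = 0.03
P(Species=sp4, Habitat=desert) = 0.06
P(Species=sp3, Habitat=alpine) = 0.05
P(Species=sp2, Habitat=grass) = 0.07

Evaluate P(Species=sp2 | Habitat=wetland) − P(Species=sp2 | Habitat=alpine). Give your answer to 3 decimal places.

P(Habitat=wetland) = 0.08 + 0.06 + 0.03 = 0.17; P(Species=sp2 | Habitat=wetland) = 0.08/0.17 = 0.4706.
P(Habitat=alpine) = 0.10 + 0.05 + 0.09 = 0.24; P(Species=sp2 | Habitat=alpine) = 0.10/0.24 = 0.4167.
Difference = 0.054.

0.054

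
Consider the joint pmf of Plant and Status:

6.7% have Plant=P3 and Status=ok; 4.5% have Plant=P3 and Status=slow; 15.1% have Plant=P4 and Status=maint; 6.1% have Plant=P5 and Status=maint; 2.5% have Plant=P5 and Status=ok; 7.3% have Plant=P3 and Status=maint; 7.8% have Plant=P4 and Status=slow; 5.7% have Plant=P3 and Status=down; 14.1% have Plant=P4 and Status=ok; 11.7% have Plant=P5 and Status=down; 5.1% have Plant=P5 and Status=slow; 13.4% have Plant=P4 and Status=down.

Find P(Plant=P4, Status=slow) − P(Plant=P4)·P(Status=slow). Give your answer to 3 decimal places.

-0.010

P(Plant=P4) = 0.141 + 0.078 + 0.134 + 0.151 = 0.504.
P(Status=slow) = 0.045 + 0.078 + 0.051 = 0.174.
P(Plant=P4, Status=slow) − P(Plant=P4)P(Status=slow) = 0.078 − 0.504×0.174 = -0.010.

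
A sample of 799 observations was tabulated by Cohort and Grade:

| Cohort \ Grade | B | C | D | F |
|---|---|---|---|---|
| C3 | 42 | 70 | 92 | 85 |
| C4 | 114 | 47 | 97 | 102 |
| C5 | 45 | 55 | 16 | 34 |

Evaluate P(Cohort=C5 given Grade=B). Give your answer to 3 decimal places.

0.224

Total with Grade=B: 42 + 114 + 45 = 201.
P(Cohort=C5 | Grade=B) = 45/201 = 0.224.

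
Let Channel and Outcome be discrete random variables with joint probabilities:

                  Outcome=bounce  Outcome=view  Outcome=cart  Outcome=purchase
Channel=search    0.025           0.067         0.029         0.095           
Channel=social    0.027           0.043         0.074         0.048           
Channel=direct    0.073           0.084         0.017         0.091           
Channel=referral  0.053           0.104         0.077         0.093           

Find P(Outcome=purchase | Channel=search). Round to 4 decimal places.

0.4398

P(Channel=search) = 0.025 + 0.067 + 0.029 + 0.095 = 0.216.
P(Outcome=purchase | Channel=search) = 0.095/0.216 = 0.4398.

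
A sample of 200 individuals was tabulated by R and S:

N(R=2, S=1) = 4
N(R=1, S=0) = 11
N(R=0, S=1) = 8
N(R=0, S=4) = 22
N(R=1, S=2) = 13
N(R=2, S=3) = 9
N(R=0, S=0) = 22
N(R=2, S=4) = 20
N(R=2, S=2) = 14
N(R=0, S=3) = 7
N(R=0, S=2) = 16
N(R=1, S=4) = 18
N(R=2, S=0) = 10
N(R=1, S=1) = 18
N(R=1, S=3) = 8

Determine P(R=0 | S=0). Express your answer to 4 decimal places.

0.5116

Total with S=0: 22 + 11 + 10 = 43.
P(R=0 | S=0) = 22/43 = 0.5116.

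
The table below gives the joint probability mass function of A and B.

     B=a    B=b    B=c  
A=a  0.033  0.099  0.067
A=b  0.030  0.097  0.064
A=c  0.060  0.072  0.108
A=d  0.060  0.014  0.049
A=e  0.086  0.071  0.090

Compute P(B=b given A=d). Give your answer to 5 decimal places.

0.11382

P(A=d) = 0.060 + 0.014 + 0.049 = 0.123.
P(B=b | A=d) = 0.014/0.123 = 0.11382.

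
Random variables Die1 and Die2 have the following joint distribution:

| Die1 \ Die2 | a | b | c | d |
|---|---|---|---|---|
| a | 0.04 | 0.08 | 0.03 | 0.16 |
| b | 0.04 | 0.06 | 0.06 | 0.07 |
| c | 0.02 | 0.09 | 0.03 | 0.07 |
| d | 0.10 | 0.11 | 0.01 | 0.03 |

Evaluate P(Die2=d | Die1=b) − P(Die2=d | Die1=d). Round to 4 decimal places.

P(Die1=b) = 0.04 + 0.06 + 0.06 + 0.07 = 0.23; P(Die2=d | Die1=b) = 0.07/0.23 = 0.30435.
P(Die1=d) = 0.10 + 0.11 + 0.01 + 0.03 = 0.25; P(Die2=d | Die1=d) = 0.03/0.25 = 0.12000.
Difference = 0.1843.

0.1843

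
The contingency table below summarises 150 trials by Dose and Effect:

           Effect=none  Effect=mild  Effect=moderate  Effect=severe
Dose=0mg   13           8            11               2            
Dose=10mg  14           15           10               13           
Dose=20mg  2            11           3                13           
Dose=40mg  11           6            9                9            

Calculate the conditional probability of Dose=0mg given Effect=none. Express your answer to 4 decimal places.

0.3250

Total with Effect=none: 13 + 14 + 2 + 11 = 40.
P(Dose=0mg | Effect=none) = 13/40 = 0.3250.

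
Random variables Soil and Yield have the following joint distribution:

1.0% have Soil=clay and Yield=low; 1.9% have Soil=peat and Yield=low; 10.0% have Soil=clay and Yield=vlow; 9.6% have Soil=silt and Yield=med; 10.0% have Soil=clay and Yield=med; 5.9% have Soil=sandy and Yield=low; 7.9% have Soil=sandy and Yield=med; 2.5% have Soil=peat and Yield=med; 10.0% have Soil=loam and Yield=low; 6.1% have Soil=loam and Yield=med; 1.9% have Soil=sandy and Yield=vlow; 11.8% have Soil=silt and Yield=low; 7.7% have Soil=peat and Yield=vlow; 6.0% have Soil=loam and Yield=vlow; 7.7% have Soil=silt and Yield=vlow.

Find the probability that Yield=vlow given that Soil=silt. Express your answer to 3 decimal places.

P(Soil=silt) = 0.077 + 0.118 + 0.096 = 0.291.
P(Yield=vlow | Soil=silt) = 0.077/0.291 = 0.265.

0.265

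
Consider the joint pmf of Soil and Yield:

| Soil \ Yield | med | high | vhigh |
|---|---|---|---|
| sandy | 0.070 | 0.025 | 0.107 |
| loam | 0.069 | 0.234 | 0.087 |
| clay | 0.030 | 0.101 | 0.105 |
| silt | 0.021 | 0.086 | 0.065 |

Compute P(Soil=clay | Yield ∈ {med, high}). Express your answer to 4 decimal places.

P(Yield=med) = 0.070 + 0.069 + 0.030 + 0.021 = 0.190.
P(Yield=high) = 0.025 + 0.234 + 0.101 + 0.086 = 0.446.
P(Yield ∈ {med, high}) = 0.190 + 0.446 = 0.636; P(Soil=clay, Yield ∈ {med, high}) = 0.030 + 0.101 = 0.131.
P(Soil=clay | Yield ∈ {med, high}) = 0.131/0.636 = 0.2060.

0.2060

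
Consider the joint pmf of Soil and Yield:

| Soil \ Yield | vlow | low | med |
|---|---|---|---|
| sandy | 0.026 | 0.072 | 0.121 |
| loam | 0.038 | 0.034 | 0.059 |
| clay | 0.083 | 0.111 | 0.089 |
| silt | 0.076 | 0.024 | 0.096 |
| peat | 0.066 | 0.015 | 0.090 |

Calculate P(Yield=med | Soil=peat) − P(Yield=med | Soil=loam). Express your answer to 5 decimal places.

0.07593

P(Soil=peat) = 0.066 + 0.015 + 0.090 = 0.171; P(Yield=med | Soil=peat) = 0.090/0.171 = 0.526316.
P(Soil=loam) = 0.038 + 0.034 + 0.059 = 0.131; P(Yield=med | Soil=loam) = 0.059/0.131 = 0.450382.
Difference = 0.07593.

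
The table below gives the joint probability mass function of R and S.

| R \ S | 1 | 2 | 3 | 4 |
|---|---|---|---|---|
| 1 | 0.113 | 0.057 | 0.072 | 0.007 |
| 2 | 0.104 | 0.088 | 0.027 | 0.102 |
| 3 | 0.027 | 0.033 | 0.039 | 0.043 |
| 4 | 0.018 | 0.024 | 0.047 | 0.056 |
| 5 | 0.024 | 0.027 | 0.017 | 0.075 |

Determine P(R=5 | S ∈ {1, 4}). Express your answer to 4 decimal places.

P(S=1) = 0.113 + 0.104 + 0.027 + 0.018 + 0.024 = 0.286.
P(S=4) = 0.007 + 0.102 + 0.043 + 0.056 + 0.075 = 0.283.
P(S ∈ {1, 4}) = 0.286 + 0.283 = 0.569; P(R=5, S ∈ {1, 4}) = 0.024 + 0.075 = 0.099.
P(R=5 | S ∈ {1, 4}) = 0.099/0.569 = 0.1740.

0.1740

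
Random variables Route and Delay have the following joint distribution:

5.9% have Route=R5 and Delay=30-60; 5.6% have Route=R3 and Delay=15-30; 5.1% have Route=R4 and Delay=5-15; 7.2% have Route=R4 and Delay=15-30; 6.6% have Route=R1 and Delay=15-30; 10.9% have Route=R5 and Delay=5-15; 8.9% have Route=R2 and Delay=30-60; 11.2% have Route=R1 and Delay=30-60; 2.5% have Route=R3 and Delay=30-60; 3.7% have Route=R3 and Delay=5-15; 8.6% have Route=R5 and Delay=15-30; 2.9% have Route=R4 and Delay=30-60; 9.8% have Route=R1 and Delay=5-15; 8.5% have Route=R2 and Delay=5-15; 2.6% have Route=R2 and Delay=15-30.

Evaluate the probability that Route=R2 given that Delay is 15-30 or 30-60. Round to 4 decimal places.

0.1855

P(Delay=15-30) = 0.066 + 0.026 + 0.056 + 0.072 + 0.086 = 0.306.
P(Delay=30-60) = 0.112 + 0.089 + 0.025 + 0.029 + 0.059 = 0.314.
P(Delay ∈ {15-30, 30-60}) = 0.306 + 0.314 = 0.620; P(Route=R2, Delay ∈ {15-30, 30-60}) = 0.026 + 0.089 = 0.115.
P(Route=R2 | Delay ∈ {15-30, 30-60}) = 0.115/0.620 = 0.1855.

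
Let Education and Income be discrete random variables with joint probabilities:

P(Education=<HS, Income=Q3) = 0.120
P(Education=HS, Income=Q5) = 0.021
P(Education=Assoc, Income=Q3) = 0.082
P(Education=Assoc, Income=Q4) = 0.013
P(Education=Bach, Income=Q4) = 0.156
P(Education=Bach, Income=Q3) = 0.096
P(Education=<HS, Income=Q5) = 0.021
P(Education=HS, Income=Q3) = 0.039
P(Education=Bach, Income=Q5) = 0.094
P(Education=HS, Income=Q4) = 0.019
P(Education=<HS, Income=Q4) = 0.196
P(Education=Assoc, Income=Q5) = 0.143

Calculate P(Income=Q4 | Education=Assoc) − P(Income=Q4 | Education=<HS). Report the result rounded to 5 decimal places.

P(Education=Assoc) = 0.082 + 0.013 + 0.143 = 0.238; P(Income=Q4 | Education=Assoc) = 0.013/0.238 = 0.054622.
P(Education=<HS) = 0.120 + 0.196 + 0.021 = 0.337; P(Income=Q4 | Education=<HS) = 0.196/0.337 = 0.581602.
Difference = -0.52698.

-0.52698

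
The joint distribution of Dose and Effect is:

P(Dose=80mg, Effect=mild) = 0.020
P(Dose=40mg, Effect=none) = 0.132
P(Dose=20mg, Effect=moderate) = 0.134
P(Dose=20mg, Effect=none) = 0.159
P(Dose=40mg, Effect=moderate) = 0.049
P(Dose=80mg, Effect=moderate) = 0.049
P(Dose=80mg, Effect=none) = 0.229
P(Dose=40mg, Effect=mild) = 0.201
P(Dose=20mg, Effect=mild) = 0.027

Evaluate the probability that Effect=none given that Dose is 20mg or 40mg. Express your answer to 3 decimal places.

0.415

P(Dose=20mg) = 0.159 + 0.027 + 0.134 = 0.320.
P(Dose=40mg) = 0.132 + 0.201 + 0.049 = 0.382.
P(Dose ∈ {20mg, 40mg}) = 0.320 + 0.382 = 0.702; P(Effect=none, Dose ∈ {20mg, 40mg}) = 0.159 + 0.132 = 0.291.
P(Effect=none | Dose ∈ {20mg, 40mg}) = 0.291/0.702 = 0.415.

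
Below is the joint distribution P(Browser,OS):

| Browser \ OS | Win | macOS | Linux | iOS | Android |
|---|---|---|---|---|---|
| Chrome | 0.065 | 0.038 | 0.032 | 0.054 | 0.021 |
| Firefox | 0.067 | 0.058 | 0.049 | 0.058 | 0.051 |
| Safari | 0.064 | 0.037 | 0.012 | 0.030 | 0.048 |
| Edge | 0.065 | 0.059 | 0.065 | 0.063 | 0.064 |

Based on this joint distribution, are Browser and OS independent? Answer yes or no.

no

P(Browser=Safari) = 0.191 and P(OS=Linux) = 0.158, so their product is 0.03018, but P(Browser=Safari, OS=Linux) = 0.012. Since these differ, Browser and OS are not independent.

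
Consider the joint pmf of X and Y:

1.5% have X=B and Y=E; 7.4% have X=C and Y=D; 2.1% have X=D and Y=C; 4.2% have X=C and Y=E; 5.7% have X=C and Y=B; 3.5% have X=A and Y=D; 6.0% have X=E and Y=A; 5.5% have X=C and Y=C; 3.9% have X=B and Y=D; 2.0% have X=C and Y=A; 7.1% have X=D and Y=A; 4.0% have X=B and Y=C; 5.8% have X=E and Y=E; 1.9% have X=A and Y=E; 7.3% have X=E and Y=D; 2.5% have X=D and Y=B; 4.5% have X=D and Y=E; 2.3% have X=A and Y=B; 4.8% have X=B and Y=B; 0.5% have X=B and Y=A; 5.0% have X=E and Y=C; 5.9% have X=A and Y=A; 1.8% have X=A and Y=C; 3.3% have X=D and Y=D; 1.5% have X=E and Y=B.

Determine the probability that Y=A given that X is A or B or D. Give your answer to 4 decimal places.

0.2722

P(X=A) = 0.059 + 0.023 + 0.018 + 0.035 + 0.019 = 0.154.
P(X=B) = 0.005 + 0.048 + 0.040 + 0.039 + 0.015 = 0.147.
P(X=D) = 0.071 + 0.025 + 0.021 + 0.033 + 0.045 = 0.195.
P(X ∈ {A, B, D}) = 0.154 + 0.147 + 0.195 = 0.496; P(Y=A, X ∈ {A, B, D}) = 0.059 + 0.005 + 0.071 = 0.135.
P(Y=A | X ∈ {A, B, D}) = 0.135/0.496 = 0.2722.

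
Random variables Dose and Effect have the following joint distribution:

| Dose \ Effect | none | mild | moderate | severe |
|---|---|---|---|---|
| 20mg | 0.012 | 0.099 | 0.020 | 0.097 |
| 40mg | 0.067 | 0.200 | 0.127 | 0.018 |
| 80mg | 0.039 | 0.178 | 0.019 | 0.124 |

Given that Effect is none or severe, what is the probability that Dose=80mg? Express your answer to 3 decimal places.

P(Effect=none) = 0.012 + 0.067 + 0.039 = 0.118.
P(Effect=severe) = 0.097 + 0.018 + 0.124 = 0.239.
P(Effect ∈ {none, severe}) = 0.118 + 0.239 = 0.357; P(Dose=80mg, Effect ∈ {none, severe}) = 0.039 + 0.124 = 0.163.
P(Dose=80mg | Effect ∈ {none, severe}) = 0.163/0.357 = 0.457.

0.457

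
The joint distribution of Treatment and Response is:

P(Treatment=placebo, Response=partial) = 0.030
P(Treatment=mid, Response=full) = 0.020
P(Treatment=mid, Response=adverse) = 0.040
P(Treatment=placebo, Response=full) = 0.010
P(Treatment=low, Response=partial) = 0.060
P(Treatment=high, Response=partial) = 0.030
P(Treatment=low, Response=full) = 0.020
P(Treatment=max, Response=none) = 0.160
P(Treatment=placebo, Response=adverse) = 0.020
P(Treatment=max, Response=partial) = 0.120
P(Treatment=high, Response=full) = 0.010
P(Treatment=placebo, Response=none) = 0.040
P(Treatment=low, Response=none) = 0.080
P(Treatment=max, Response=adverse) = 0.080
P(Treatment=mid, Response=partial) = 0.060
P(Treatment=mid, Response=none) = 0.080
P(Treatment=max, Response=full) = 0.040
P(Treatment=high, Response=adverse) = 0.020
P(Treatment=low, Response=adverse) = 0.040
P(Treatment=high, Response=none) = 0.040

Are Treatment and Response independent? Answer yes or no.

Every cell satisfies P(Treatment,Response) = P(Treatment)·P(Response). For instance P(Treatment=low) = 0.200, P(Response=full) = 0.100, and 0.200×0.100 = 0.020 matches the joint entry. So Treatment and Response are independent.

yes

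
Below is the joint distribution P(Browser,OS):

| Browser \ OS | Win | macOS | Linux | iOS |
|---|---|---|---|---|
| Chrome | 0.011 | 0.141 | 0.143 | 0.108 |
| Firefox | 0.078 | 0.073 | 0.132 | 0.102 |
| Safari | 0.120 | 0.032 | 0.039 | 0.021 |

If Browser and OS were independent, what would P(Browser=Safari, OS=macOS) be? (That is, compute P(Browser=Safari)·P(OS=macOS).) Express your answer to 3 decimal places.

P(Browser=Safari) = 0.120 + 0.032 + 0.039 + 0.021 = 0.212.
P(OS=macOS) = 0.141 + 0.073 + 0.032 = 0.246.
Product: 0.212 × 0.246 = 0.052.

0.052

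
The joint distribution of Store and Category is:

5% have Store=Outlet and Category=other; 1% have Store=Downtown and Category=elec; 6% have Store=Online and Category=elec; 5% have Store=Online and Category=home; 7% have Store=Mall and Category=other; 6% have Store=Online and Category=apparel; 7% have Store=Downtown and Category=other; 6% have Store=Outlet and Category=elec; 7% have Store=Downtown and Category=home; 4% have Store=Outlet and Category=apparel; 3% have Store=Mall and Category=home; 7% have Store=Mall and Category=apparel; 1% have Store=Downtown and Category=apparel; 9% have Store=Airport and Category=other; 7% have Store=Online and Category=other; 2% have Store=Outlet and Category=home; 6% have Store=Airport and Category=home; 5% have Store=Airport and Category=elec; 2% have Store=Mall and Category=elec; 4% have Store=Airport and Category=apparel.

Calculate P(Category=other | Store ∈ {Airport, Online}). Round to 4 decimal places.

P(Store=Airport) = 0.04 + 0.05 + 0.06 + 0.09 = 0.24.
P(Store=Online) = 0.06 + 0.06 + 0.05 + 0.07 = 0.24.
P(Store ∈ {Airport, Online}) = 0.24 + 0.24 = 0.48; P(Category=other, Store ∈ {Airport, Online}) = 0.09 + 0.07 = 0.16.
P(Category=other | Store ∈ {Airport, Online}) = 0.16/0.48 = 0.3333.

0.3333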